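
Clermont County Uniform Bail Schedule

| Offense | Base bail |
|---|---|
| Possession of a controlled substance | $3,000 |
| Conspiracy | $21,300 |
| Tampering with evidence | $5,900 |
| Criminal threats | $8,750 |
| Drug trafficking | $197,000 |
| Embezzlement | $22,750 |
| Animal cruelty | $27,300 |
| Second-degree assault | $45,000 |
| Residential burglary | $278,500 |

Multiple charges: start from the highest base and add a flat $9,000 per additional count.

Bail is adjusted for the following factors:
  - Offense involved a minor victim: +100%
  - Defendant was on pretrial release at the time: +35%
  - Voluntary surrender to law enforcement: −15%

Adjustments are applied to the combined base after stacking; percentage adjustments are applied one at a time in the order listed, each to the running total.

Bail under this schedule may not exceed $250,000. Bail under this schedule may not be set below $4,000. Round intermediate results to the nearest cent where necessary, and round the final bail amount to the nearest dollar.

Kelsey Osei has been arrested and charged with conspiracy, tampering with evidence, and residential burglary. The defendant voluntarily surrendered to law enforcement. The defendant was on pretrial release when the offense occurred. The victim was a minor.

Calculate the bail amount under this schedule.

$250,000

Base amounts from the schedule: conspiracy $21,300; tampering with evidence $5,900; residential burglary $278,500.
Stacking rule: highest base plus $9,000 per additional charge. Highest is residential burglary at $278,500; 2 additional charges → +$18,000. Combined base = $296,500.
Offense involved a minor victim (+100%): $296,500 × 2 = $593,000.
Defendant was on pretrial release at the time (+35%): $593,000 × 1.35 = $800,550.
Voluntary surrender to law enforcement (−15%): $800,550 × 0.85 = $680,467.50.
Result $680,467.50 exceeds the maximum of $250,000; bail is capped at $250,000.
$250,000 is at or above the $4,000 minimum.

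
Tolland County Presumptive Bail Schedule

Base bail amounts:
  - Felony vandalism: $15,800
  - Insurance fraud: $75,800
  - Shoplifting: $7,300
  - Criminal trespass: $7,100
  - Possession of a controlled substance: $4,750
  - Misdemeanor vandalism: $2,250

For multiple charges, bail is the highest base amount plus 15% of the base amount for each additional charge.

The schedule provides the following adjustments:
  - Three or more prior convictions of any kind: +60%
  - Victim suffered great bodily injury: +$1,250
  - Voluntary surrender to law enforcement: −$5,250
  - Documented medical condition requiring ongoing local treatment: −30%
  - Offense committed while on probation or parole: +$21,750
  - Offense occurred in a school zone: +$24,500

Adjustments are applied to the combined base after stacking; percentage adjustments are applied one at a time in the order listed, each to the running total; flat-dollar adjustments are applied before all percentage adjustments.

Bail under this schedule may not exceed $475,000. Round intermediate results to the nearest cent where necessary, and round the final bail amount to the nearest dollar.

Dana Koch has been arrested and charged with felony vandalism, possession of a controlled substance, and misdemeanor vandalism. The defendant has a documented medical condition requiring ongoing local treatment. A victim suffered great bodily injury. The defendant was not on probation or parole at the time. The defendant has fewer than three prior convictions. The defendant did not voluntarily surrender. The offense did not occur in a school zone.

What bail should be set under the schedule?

Base amounts from the schedule: felony vandalism $15,800; possession of a controlled substance $4,750; misdemeanor vandalism $2,250.
Stacking rule: highest base plus 15% of each additional charge. Highest is felony vandalism at $15,800. Additional: $4,750 × 15% = $712.50; $2,250 × 15% = $337.50. Combined base = $15,800 + $1,050 = $16,850.
Victim suffered great bodily injury (+$1,250 flat): $16,850 + $1,250 = $18,100.
Documented medical condition requiring ongoing local treatment (−30%): $18,100 × 0.7 = $12,670.
$12,670 is within the $475,000 maximum.

$12,670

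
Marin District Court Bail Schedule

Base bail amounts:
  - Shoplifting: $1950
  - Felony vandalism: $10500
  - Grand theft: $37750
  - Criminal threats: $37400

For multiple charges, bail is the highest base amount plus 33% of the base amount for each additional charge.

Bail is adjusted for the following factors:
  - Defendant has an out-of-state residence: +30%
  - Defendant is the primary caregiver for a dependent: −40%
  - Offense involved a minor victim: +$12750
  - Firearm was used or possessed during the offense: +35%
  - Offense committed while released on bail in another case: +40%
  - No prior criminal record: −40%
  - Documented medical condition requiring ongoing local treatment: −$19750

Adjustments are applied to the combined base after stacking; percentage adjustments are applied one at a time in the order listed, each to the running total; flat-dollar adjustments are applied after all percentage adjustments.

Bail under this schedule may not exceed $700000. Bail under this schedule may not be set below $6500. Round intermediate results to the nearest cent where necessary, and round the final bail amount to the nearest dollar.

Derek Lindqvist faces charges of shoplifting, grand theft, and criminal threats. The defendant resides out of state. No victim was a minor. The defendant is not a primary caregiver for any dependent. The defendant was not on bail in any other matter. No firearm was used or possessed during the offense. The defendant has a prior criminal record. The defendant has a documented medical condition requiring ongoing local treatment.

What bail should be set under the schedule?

$46206

Base amounts from the schedule: shoplifting $1950; grand theft $37750; criminal threats $37400.
Stacking rule: highest base plus 33% of each additional charge. Highest is grand theft at $37750. Additional: $1950 × 33% = $643.50; $37400 × 33% = $12342. Combined base = $37750 + $12985.50 = $50735.50.
Defendant has an out-of-state residence (+30%): $50735.50 × 1.3 = $65956.15.
Documented medical condition requiring ongoing local treatment (−$19750 flat): $65956.15 − $19750 = $46206.15.
$46206.15 is within the $700000 maximum.
$46206.15 is at or above the $6500 minimum.
Rounded to the nearest dollar: $46206.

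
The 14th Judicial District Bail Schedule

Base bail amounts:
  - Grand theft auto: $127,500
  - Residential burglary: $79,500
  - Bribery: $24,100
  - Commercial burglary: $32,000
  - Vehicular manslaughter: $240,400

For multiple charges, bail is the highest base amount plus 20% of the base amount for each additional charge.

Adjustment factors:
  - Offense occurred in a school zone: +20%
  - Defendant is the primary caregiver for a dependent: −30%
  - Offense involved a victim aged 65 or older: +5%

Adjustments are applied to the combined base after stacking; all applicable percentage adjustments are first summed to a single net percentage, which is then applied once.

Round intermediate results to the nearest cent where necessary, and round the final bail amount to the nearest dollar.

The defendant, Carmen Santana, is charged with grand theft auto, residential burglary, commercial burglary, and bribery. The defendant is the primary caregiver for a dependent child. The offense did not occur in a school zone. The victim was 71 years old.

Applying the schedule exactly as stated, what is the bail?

Base amounts from the schedule: grand theft auto $127,500; residential burglary $79,500; commercial burglary $32,000; bribery $24,100.
Stacking rule: highest base plus 20% of each additional charge. Highest is grand theft auto at $127,500. Additional: $79,500 × 20% = $15,900; $32,000 × 20% = $6,400; $24,100 × 20% = $4,820. Combined base = $127,500 + $27,120 = $154,620.
Net percentage adjustment: −30% +5% = −25%. $154,620 × 0.75 = $115,965.

$115,965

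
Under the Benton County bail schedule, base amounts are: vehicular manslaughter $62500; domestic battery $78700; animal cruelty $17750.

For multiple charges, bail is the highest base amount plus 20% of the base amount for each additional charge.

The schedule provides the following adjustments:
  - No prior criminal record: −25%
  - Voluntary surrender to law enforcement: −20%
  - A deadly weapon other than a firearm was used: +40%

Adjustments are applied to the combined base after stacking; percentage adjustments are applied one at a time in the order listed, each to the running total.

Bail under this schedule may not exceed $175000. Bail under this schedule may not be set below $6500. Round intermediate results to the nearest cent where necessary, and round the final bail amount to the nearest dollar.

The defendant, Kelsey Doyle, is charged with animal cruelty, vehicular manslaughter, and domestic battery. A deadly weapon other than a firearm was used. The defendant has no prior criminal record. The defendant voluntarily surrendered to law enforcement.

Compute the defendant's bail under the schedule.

$79590

Base amounts from the schedule: animal cruelty $17750; vehicular manslaughter $62500; domestic battery $78700.
Stacking rule: highest base plus 20% of each additional charge. Highest is domestic battery at $78700. Additional: $17750 × 20% = $3550; $62500 × 20% = $12500. Combined base = $78700 + $16050 = $94750.
No prior criminal record (−25%): $94750 × 0.75 = $71062.50.
Voluntary surrender to law enforcement (−20%): $71062.50 × 0.8 = $56850.
A deadly weapon other than a firearm was used (+40%): $56850 × 1.4 = $79590.
$79590 is within the $175000 maximum.
$79590 is at or above the $6500 minimum.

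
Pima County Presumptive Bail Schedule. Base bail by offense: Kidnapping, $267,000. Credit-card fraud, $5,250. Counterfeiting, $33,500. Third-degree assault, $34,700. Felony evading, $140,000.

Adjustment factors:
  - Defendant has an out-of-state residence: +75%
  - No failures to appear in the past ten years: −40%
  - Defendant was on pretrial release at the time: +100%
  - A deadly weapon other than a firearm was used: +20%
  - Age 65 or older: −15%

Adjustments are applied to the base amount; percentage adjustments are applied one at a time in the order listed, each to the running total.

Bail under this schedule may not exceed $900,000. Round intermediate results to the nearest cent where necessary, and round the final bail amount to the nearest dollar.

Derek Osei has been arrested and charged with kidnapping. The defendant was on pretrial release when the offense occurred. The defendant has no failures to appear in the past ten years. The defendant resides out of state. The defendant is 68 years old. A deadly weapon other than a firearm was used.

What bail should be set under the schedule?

Base amounts from the schedule: kidnapping $267,000.
Single charge. Combined base = $267,000.
Defendant has an out-of-state residence (+75%): $267,000 × 1.75 = $467,250.
No failures to appear in the past ten years (−40%): $467,250 × 0.6 = $280,350.
Defendant was on pretrial release at the time (+100%): $280,350 × 2 = $560,700.
A deadly weapon other than a firearm was used (+20%): $560,700 × 1.2 = $672,840.
Age 65 or older (−15%): $672,840 × 0.85 = $571,914.
$571,914 is within the $900,000 maximum.

$571,914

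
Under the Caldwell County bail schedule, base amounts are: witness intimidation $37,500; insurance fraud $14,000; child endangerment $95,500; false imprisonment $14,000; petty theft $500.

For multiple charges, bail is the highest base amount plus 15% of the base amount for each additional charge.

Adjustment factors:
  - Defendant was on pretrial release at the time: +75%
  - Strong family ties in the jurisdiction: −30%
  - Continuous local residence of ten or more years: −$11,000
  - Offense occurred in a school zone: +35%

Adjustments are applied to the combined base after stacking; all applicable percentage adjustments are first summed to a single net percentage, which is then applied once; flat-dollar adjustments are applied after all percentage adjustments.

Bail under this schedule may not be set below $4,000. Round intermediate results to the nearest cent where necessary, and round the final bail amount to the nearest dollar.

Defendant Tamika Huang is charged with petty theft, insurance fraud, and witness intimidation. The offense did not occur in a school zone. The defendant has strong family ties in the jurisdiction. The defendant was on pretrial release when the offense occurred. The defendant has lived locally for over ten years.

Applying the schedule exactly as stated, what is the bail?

Base amounts from the schedule: petty theft $500; insurance fraud $14,000; witness intimidation $37,500.
Stacking rule: highest base plus 15% of each additional charge. Highest is witness intimidation at $37,500. Additional: $500 × 15% = $75; $14,000 × 15% = $2,100. Combined base = $37,500 + $2,175 = $39,675.
Net percentage adjustment: +75% −30% = +45%. $39,675 × 1.45 = $57,528.75.
Continuous local residence of ten or more years (−$11,000 flat): $57,528.75 − $11,000 = $46,528.75.
$46,528.75 is at or above the $4,000 minimum.
Rounded to the nearest dollar: $46,529.

$46,529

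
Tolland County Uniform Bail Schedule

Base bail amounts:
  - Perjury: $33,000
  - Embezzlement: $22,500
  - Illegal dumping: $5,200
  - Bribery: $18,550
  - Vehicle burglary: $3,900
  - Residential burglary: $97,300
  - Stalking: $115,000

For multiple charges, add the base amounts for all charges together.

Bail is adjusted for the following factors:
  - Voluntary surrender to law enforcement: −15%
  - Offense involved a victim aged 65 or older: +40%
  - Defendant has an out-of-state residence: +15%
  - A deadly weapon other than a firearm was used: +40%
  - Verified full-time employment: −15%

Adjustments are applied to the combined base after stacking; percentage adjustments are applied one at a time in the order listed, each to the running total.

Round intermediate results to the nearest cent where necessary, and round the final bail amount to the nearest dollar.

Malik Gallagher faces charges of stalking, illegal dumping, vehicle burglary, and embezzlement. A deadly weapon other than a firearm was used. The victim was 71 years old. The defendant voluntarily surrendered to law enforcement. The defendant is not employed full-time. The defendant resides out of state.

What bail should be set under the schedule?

$280,871

Base amounts from the schedule: stalking $115,000; illegal dumping $5,200; vehicle burglary $3,900; embezzlement $22,500.
Stacking rule: sum of all bases. $115,000 + $5,200 + $3,900 + $22,500 = $146,600.
Voluntary surrender to law enforcement (−15%): $146,600 × 0.85 = $124,610.
Offense involved a victim aged 65 or older (+40%): $124,610 × 1.4 = $174,454.
Defendant has an out-of-state residence (+15%): $174,454 × 1.15 = $200,622.10.
A deadly weapon other than a firearm was used (+40%): $200,622.10 × 1.4 = $280,870.94.
Rounded to the nearest dollar: $280,871.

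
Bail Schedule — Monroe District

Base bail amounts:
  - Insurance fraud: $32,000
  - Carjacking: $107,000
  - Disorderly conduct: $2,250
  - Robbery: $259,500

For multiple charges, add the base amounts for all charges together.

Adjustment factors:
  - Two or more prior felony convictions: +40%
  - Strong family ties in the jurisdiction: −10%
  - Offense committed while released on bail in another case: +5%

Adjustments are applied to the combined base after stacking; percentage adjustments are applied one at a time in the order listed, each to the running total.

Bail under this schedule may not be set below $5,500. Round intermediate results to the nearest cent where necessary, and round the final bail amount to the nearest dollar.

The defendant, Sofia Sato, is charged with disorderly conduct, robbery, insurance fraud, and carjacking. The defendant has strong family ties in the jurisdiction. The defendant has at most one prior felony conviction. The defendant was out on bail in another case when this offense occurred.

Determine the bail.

$378,709

Base amounts from the schedule: disorderly conduct $2,250; robbery $259,500; insurance fraud $32,000; carjacking $107,000.
Stacking rule: sum of all bases. $2,250 + $259,500 + $32,000 + $107,000 = $400,750.
Strong family ties in the jurisdiction (−10%): $400,750 × 0.9 = $360,675.
Offense committed while released on bail in another case (+5%): $360,675 × 1.05 = $378,708.75.
$378,708.75 is at or above the $5,500 minimum.
Rounded to the nearest dollar: $378,709.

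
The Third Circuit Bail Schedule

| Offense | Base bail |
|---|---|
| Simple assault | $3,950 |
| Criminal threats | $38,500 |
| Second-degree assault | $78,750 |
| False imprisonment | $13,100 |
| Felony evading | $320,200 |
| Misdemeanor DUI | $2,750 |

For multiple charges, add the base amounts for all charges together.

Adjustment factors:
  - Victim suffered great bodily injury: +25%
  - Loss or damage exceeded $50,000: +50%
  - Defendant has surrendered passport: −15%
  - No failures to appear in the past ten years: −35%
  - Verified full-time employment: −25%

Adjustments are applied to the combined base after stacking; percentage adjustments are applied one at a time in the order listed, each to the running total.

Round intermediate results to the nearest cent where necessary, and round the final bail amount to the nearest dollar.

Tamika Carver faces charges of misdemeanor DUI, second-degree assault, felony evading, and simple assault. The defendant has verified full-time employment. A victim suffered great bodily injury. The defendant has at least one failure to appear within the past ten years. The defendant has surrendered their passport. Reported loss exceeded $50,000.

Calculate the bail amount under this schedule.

$484,879

Base amounts from the schedule: misdemeanor DUI $2,750; second-degree assault $78,750; felony evading $320,200; simple assault $3,950.
Stacking rule: sum of all bases. $2,750 + $78,750 + $320,200 + $3,950 = $405,650.
Victim suffered great bodily injury (+25%): $405,650 × 1.25 = $507,062.50.
Loss or damage exceeded $50,000 (+50%): $507,062.50 × 1.5 = $760,593.75.
Defendant has surrendered passport (−15%): $760,593.75 × 0.85 = $646,504.69.
Verified full-time employment (−25%): $646,504.69 × 0.75 = $484,878.52.
Rounded to the nearest dollar: $484,879.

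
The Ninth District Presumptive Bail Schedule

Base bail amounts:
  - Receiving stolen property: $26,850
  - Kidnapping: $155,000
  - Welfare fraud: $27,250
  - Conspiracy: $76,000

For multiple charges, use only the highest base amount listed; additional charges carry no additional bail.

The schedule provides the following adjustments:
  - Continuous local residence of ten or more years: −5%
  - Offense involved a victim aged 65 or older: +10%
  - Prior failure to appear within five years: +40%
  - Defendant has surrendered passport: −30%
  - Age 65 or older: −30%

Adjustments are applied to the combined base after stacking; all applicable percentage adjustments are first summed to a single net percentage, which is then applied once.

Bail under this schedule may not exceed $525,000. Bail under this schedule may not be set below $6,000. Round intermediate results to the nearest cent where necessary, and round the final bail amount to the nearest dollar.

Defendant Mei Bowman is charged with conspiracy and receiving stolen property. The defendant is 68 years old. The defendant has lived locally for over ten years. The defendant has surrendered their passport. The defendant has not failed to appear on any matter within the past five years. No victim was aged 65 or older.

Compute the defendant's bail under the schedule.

Base amounts from the schedule: conspiracy $76,000; receiving stolen property $26,850.
Stacking rule: use the highest base only. Highest is conspiracy at $76,000. Combined base = $76,000.
Net percentage adjustment: −5% −30% −30% = −65%. $76,000 × 0.35 = $26,600.
$26,600 is within the $525,000 maximum.
$26,600 is at or above the $6,000 minimum.

$26,600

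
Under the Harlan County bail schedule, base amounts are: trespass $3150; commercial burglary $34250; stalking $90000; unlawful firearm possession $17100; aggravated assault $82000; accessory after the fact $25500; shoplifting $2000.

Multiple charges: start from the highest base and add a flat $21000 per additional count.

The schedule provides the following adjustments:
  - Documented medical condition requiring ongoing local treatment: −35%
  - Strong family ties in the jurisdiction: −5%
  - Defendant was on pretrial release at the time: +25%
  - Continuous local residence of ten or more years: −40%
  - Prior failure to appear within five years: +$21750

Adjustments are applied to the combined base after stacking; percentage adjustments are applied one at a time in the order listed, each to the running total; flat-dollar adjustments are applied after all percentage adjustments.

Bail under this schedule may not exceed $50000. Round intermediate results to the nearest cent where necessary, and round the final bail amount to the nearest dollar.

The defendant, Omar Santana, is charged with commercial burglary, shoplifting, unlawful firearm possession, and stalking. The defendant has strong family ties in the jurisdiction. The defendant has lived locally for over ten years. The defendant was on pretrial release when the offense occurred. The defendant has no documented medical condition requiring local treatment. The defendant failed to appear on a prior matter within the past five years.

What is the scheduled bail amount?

$50000

Base amounts from the schedule: commercial burglary $34250; shoplifting $2000; unlawful firearm possession $17100; stalking $90000.
Stacking rule: highest base plus $21000 per additional charge. Highest is stalking at $90000; 3 additional charges → +$63000. Combined base = $153000.
Strong family ties in the jurisdiction (−5%): $153000 × 0.95 = $145350.
Defendant was on pretrial release at the time (+25%): $145350 × 1.25 = $181687.50.
Continuous local residence of ten or more years (−40%): $181687.50 × 0.6 = $109012.50.
Prior failure to appear within five years (+$21750 flat): $109012.50 + $21750 = $130762.50.
Result $130762.50 exceeds the maximum of $50000; bail is capped at $50000.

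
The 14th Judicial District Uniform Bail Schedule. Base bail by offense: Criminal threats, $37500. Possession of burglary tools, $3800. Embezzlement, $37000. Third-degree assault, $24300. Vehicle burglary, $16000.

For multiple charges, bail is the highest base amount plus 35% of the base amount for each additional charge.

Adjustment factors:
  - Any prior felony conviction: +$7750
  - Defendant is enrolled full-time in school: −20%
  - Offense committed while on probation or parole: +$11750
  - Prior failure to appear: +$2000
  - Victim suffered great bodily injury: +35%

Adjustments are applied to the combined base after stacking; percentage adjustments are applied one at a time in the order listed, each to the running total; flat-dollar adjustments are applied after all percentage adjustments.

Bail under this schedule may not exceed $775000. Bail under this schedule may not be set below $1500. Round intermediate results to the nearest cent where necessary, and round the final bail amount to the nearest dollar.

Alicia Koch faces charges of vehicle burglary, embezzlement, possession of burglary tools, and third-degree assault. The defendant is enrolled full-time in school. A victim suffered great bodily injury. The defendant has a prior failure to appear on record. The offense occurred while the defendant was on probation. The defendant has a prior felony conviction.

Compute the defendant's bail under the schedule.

Base amounts from the schedule: vehicle burglary $16000; embezzlement $37000; possession of burglary tools $3800; third-degree assault $24300.
Stacking rule: highest base plus 35% of each additional charge. Highest is embezzlement at $37000. Additional: $16000 × 35% = $5600; $3800 × 35% = $1330; $24300 × 35% = $8505. Combined base = $37000 + $15435 = $52435.
Defendant is enrolled full-time in school (−20%): $52435 × 0.8 = $41948.
Victim suffered great bodily injury (+35%): $41948 × 1.35 = $56629.80.
Any prior felony conviction (+$7750 flat): $56629.80 + $7750 = $64379.80.
Offense committed while on probation or parole (+$11750 flat): $64379.80 + $11750 = $76129.80.
Prior failure to appear (+$2000 flat): $76129.80 + $2000 = $78129.80.
$78129.80 is within the $775000 maximum.
$78129.80 is at or above the $1500 minimum.
Rounded to the nearest dollar: $78130.

$78130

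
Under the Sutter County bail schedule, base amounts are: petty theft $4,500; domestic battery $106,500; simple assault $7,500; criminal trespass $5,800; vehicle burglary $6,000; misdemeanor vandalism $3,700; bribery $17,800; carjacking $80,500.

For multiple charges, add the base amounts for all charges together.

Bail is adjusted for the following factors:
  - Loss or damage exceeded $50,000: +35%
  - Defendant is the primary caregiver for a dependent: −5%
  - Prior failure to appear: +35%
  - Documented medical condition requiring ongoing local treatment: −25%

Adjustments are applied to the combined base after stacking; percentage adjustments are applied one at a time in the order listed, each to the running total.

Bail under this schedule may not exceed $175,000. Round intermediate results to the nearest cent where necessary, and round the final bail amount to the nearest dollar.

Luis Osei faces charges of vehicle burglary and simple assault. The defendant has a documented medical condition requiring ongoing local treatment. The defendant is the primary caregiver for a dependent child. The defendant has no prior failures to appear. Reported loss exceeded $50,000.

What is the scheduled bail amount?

$12,985

Base amounts from the schedule: vehicle burglary $6,000; simple assault $7,500.
Stacking rule: sum of all bases. $6,000 + $7,500 = $13,500.
Loss or damage exceeded $50,000 (+35%): $13,500 × 1.35 = $18,225.
Defendant is the primary caregiver for a dependent (−5%): $18,225 × 0.95 = $17,313.75.
Documented medical condition requiring ongoing local treatment (−25%): $17,313.75 × 0.75 = $12,985.31.
$12,985.31 is within the $175,000 maximum.
Rounded to the nearest dollar: $12,985.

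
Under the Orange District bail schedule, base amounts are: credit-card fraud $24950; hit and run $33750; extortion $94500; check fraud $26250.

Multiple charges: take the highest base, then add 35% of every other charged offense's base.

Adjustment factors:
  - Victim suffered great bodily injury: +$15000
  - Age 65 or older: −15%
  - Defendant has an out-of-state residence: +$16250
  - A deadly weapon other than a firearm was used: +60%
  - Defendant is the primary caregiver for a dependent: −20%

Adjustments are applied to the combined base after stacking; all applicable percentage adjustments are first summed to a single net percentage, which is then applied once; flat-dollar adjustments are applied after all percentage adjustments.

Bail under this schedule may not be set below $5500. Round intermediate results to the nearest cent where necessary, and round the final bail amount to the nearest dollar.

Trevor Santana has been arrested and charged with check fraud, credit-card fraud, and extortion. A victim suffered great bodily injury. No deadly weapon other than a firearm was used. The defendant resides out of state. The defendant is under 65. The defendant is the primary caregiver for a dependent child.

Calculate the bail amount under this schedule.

Base amounts from the schedule: check fraud $26250; credit-card fraud $24950; extortion $94500.
Stacking rule: highest base plus 35% of each additional charge. Highest is extortion at $94500. Additional: $26250 × 35% = $9187.50; $24950 × 35% = $8732.50. Combined base = $94500 + $17920 = $112420.
Defendant is the primary caregiver for a dependent (−20%): $112420 × 0.8 = $89936.
Victim suffered great bodily injury (+$15000 flat): $89936 + $15000 = $104936.
Defendant has an out-of-state residence (+$16250 flat): $104936 + $16250 = $121186.
$121186 is at or above the $5500 minimum.

$121186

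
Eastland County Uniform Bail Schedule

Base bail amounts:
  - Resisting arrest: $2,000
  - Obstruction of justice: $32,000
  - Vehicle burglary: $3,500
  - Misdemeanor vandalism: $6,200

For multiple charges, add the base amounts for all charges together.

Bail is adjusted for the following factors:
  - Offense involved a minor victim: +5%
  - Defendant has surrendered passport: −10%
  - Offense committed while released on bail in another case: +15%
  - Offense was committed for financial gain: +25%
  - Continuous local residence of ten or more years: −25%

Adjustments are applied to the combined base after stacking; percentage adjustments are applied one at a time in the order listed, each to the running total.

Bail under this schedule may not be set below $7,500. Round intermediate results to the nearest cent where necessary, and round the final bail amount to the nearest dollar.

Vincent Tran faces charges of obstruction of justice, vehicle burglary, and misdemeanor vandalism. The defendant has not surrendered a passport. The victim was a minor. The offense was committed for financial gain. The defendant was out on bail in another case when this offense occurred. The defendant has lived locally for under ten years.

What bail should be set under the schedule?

Base amounts from the schedule: obstruction of justice $32,000; vehicle burglary $3,500; misdemeanor vandalism $6,200.
Stacking rule: sum of all bases. $32,000 + $3,500 + $6,200 = $41,700.
Offense involved a minor victim (+5%): $41,700 × 1.05 = $43,785.
Offense committed while released on bail in another case (+15%): $43,785 × 1.15 = $50,352.75.
Offense was committed for financial gain (+25%): $50,352.75 × 1.25 = $62,940.94.
$62,940.94 is at or above the $7,500 minimum.
Rounded to the nearest dollar: $62,941.

$62,941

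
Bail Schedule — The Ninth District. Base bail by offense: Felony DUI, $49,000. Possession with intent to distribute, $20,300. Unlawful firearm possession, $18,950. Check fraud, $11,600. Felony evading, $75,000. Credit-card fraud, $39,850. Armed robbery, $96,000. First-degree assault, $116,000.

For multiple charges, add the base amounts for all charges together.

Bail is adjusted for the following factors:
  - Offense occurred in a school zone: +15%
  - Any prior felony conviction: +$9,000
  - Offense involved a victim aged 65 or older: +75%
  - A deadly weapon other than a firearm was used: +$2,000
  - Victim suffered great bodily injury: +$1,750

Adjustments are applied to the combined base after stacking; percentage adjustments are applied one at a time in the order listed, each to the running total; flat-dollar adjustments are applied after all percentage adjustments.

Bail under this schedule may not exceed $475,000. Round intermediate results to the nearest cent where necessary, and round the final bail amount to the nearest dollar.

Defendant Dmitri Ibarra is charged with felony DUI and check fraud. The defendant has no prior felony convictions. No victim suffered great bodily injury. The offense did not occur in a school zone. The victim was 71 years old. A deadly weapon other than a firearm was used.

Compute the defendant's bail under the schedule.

$108,050

Base amounts from the schedule: felony DUI $49,000; check fraud $11,600.
Stacking rule: sum of all bases. $49,000 + $11,600 = $60,600.
Offense involved a victim aged 65 or older (+75%): $60,600 × 1.75 = $106,050.
A deadly weapon other than a firearm was used (+$2,000 flat): $106,050 + $2,000 = $108,050.
$108,050 is within the $475,000 maximum.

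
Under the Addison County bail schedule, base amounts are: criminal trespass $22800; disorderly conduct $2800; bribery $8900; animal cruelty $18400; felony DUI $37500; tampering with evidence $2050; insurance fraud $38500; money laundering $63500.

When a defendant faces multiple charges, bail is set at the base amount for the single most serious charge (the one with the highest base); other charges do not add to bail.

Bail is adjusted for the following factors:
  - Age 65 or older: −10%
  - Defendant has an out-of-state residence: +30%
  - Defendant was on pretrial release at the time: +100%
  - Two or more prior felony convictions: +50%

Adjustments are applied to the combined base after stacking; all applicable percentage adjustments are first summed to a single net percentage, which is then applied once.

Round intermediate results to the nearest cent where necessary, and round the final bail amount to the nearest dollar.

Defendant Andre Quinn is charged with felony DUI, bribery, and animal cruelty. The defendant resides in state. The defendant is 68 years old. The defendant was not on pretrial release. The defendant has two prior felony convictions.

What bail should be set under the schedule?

$52500

Base amounts from the schedule: felony DUI $37500; bribery $8900; animal cruelty $18400.
Stacking rule: use the highest base only. Highest is felony DUI at $37500. Combined base = $37500.
Net percentage adjustment: −10% +50% = +40%. $37500 × 1.4 = $52500.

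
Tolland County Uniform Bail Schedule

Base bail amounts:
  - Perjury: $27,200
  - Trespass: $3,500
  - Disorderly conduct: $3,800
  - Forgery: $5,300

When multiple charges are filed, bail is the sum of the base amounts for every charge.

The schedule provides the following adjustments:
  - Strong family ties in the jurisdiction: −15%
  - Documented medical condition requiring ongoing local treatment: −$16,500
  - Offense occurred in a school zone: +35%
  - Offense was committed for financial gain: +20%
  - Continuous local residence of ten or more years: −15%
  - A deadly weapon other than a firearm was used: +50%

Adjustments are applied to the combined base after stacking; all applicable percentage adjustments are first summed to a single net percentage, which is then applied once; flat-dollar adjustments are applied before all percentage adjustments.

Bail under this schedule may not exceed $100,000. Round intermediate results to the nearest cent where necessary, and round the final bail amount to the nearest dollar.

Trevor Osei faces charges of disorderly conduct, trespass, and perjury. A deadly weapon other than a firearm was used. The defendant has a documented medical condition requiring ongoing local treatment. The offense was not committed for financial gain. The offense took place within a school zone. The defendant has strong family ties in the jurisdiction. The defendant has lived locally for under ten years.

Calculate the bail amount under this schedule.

Base amounts from the schedule: disorderly conduct $3,800; trespass $3,500; perjury $27,200.
Stacking rule: sum of all bases. $3,800 + $3,500 + $27,200 = $34,500.
Documented medical condition requiring ongoing local treatment (−$16,500 flat): $34,500 − $16,500 = $18,000.
Net percentage adjustment: −15% +35% +50% = +70%. $18,000 × 1.7 = $30,600.
$30,600 is within the $100,000 maximum.

$30,600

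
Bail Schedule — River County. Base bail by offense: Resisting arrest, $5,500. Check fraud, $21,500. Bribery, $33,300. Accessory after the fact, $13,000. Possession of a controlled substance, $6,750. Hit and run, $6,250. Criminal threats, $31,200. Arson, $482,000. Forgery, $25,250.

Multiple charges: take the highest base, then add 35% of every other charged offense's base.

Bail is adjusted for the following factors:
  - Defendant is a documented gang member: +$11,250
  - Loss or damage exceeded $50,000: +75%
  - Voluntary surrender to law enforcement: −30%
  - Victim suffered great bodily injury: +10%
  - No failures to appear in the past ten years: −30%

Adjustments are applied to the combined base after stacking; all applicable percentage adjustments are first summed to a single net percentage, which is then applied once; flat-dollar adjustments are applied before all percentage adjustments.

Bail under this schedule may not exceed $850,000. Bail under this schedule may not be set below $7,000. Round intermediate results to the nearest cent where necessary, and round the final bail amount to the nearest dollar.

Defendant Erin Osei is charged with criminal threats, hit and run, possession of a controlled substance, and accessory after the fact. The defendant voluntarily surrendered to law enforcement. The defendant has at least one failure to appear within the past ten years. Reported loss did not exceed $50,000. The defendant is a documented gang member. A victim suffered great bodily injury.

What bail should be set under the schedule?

Base amounts from the schedule: criminal threats $31,200; hit and run $6,250; possession of a controlled substance $6,750; accessory after the fact $13,000.
Stacking rule: highest base plus 35% of each additional charge. Highest is criminal threats at $31,200. Additional: $6,250 × 35% = $2,187.50; $6,750 × 35% = $2,362.50; $13,000 × 35% = $4,550. Combined base = $31,200 + $9,100 = $40,300.
Defendant is a documented gang member (+$11,250 flat): $40,300 + $11,250 = $51,550.
Net percentage adjustment: −30% +10% = −20%. $51,550 × 0.8 = $41,240.
$41,240 is within the $850,000 maximum.
$41,240 is at or above the $7,000 minimum.

$41,240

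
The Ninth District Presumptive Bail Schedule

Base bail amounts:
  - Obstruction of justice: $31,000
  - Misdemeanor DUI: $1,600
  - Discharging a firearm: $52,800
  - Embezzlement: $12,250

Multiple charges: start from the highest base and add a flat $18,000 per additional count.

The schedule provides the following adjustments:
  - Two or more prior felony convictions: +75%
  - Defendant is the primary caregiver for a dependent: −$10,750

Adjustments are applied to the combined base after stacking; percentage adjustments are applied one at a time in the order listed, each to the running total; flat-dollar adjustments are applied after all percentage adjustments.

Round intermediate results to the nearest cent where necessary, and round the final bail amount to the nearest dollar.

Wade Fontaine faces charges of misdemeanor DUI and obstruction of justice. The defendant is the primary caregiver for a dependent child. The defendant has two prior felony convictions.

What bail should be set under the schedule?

$75,000

Base amounts from the schedule: misdemeanor DUI $1,600; obstruction of justice $31,000.
Stacking rule: highest base plus $18,000 per additional charge. Highest is obstruction of justice at $31,000; 1 additional charge → +$18,000. Combined base = $49,000.
Two or more prior felony convictions (+75%): $49,000 × 1.75 = $85,750.
Defendant is the primary caregiver for a dependent (−$10,750 flat): $85,750 − $10,750 = $75,000.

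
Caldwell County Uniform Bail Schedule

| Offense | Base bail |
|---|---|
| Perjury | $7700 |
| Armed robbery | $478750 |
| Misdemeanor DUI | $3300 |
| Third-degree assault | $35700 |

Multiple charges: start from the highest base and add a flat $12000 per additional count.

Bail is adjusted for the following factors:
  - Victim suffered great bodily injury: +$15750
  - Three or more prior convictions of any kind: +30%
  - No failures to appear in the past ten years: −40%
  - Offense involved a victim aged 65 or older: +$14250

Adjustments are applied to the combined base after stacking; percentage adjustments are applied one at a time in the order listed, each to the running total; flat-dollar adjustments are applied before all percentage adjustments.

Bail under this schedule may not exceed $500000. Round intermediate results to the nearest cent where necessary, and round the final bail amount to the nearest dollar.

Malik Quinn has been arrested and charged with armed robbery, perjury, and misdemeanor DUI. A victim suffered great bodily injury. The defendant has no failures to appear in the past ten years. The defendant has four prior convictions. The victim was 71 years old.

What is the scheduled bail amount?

$415545

Base amounts from the schedule: armed robbery $478750; perjury $7700; misdemeanor DUI $3300.
Stacking rule: highest base plus $12000 per additional charge. Highest is armed robbery at $478750; 2 additional charges → +$24000. Combined base = $502750.
Victim suffered great bodily injury (+$15750 flat): $502750 + $15750 = $518500.
Offense involved a victim aged 65 or older (+$14250 flat): $518500 + $14250 = $532750.
Three or more prior convictions of any kind (+30%): $532750 × 1.3 = $692575.
No failures to appear in the past ten years (−40%): $692575 × 0.6 = $415545.
$415545 is within the $500000 maximum.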